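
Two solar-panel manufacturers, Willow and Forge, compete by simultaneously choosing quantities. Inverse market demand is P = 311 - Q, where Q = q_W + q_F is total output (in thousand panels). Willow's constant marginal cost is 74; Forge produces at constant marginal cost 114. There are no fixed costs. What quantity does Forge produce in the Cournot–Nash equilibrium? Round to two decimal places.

Willow's profit: π_W = (311 - Q)q_W - (74q_W). Setting ∂π_W/∂q_W = 0: 237 - 2q_W - (q_F) = 0.
Forge's profit: π_F = (311 - Q)q_F - (114q_F). Setting ∂π_F/∂q_F = 0: 197 - 2q_F - (q_W) = 0.
Best responses: q_W = (237 - q_F)/2, q_F = (197 - q_W)/2.
Substituting one into the other gives q_W = 277/3 and q_F = 157/3.

52.33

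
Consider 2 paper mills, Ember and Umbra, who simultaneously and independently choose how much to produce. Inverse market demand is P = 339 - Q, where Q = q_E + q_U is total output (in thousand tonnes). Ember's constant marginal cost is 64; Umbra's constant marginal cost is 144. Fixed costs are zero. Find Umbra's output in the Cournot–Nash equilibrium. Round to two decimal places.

Ember's profit: π_E = (339 - Q)q_E - (64q_E). Setting ∂π_E/∂q_E = 0: 275 - 2q_E - (q_U) = 0.
Umbra's profit: π_U = (339 - Q)q_U - (144q_U). Setting ∂π_U/∂q_U = 0: 195 - 2q_U - (q_E) = 0.
Best responses: q_E = (275 - q_U)/2, q_U = (195 - q_E)/2.
Substituting one into the other gives q_E = 355/3 and q_U = 115/3.

38.33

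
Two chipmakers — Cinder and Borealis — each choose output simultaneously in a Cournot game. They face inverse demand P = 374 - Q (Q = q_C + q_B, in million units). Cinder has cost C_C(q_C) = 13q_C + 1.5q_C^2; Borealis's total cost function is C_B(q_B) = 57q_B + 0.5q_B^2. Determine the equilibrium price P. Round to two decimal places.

231.86

Cinder's profit: π_C = (374 - Q)q_C - (13q_C + (3/2)q_C²). Setting ∂π_C/∂q_C = 0: 361 - 5q_C - (q_B) = 0.
Borealis's first-order condition: 317 - 3q_B - (q_C) = 0.
Best responses: q_C = (361 - q_B)/5, q_B = (317 - q_C)/3.
Solving the pair: q_C = 383/7, q_B = 612/7.
Total output Q = 995/7, so price P = 374 - 995/7 = 1623/7.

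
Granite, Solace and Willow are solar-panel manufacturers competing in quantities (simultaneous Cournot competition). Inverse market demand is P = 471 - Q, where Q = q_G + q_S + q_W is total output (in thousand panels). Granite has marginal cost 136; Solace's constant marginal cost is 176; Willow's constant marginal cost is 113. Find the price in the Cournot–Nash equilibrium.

Granite's profit: π_G = (471 - Q)q_G - (136q_G). Setting ∂π_G/∂q_G = 0: 335 - 2q_G - (q_S + q_W) = 0.
Solace's first-order condition: 295 - 2q_S - (q_G + q_W) = 0.
Willow's profit: π_W = (471 - Q)q_W - (113q_W). Setting ∂π_W/∂q_W = 0: 358 - 2q_W - (q_G + q_S) = 0.
Adding the 3 conditions: 988 − 2Q − 2Q = 0, i.e. Q = 247.
Back-substituting: q_G = (335 − 247) = 88, q_S = (295 − 247) = 48, q_W = (358 − 247) = 111.
Total output Q = 247, so price P = 471 - 247 = 224.

224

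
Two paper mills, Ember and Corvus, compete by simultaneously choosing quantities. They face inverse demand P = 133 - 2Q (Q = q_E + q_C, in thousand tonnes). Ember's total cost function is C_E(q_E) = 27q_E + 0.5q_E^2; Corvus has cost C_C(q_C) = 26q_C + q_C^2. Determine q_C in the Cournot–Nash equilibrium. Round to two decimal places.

Ember's profit: π_E = (133 - 2Q)q_E - (27q_E + (1/2)q_E²). Setting ∂π_E/∂q_E = 0: 106 - 5q_E - 2(q_C) = 0.
Corvus's profit: π_C = (133 - 2Q)q_C - (26q_C + q_C²). Setting ∂π_C/∂q_C = 0: 107 - 6q_C - 2(q_E) = 0.
Best responses: q_E = (106 - 2q_C)/5, q_C = (107 - 2q_E)/6.
Substituting one into the other gives q_E = 211/13 and q_C = 323/26.

12.42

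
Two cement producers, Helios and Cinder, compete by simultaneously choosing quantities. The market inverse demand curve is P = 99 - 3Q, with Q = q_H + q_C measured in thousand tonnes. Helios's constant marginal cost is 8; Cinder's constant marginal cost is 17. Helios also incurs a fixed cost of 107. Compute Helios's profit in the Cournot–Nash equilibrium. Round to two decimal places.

Helios's profit: π_H = (99 - 3Q)q_H - (8q_H). Setting ∂π_H/∂q_H = 0: 91 - 6q_H - 3(q_C) = 0.
Cinder's profit: π_C = (99 - 3Q)q_C - (17q_C). Setting ∂π_C/∂q_C = 0: 82 - 6q_C - 3(q_H) = 0.
Best responses: q_H = (91 - 3q_C)/6, q_C = (82 - 3q_H)/6.
Substituting one into the other gives q_H = 100/9 and q_C = 73/9.
Price P = 99 - 3·(173/9) = 124/3.
Helios's profit: (124/3 - 8)·(100/9) - 107 = 263.3704.

263.37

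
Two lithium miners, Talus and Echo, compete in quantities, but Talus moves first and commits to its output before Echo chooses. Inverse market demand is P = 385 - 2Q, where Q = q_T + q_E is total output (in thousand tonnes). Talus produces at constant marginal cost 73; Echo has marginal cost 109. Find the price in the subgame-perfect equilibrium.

Solve by backward induction. Given q_T, the follower Echo maximises π_E = (385 - 2q_T - 2q_E)q_E - 109q_E.
Setting the follower's marginal profit to zero, 276 - 2q_T - 4q_E = 0, i.e. q_E = (276 - 2q_T)/4.
Talus substitutes q_E(q_T) into its own profit: π_T = q_T(385 - 2q_T - (276 - 2q_T)/2) - 73q_T = (247 - q_T)q_T - 73q_T.
The leader's first-order condition 174 - 2q_T = 0 yields q_T = 87.
Then q_E = (276 - 2·87)/4 = 51/2.
Total output Q = 225/2, so price P = 385 - 2·(225/2) = 160.

160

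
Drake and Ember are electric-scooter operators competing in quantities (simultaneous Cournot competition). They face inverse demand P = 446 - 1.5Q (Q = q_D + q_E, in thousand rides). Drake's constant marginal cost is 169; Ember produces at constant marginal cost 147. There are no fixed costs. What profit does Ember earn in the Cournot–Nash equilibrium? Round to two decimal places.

7632.67

Drake's profit: π_D = (446 - 1.5Q)q_D - (169q_D). Setting ∂π_D/∂q_D = 0: 277 - 3q_D - (3/2)(q_E) = 0.
Ember's profit: π_E = (446 - 1.5Q)q_E - (147q_E). Setting ∂π_E/∂q_E = 0: 299 - 3q_E - (3/2)(q_D) = 0.
So q_D = (277 - (3/2)q_E)/3 and q_E = (299 - (3/2)q_D)/3.
Substituting one into the other gives q_D = 170/3 and q_E = 214/3.
Price P = 446 - (3/2)·128 = 254.
Ember's profit: (254 - 147)·(214/3) = 7632.6667.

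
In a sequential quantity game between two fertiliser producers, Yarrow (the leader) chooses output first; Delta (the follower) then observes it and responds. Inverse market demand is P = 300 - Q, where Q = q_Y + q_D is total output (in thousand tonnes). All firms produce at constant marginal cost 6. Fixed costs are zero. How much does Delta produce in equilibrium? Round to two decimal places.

73.50

The follower Delta best-responds to any q_Y: π_D = (300 - Q)q_D - 6q_D.
Follower FOC: 294 - q_Y - 2q_D = 0, so q_D(q_Y) = (294 - q_Y)/2.
The leader anticipates this reaction. Substituting into P = 300 - Q gives P = 153 - (1/2)q_Y, so π_Y = (153 - (1/2)q_Y)q_Y - 6q_Y.
The leader's first-order condition 147 - q_Y = 0 yields q_Y = 147.
Then q_D = (294 - 147)/2 = 147/2.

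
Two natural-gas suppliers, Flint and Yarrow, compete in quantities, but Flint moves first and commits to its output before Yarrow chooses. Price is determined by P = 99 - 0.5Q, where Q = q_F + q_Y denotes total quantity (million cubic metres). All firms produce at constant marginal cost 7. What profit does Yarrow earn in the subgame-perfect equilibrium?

The follower Yarrow best-responds to any q_F: π_Y = (99 - 0.5Q)q_Y - 7q_Y.
Follower FOC: 92 - (1/2)q_F - q_Y = 0, so q_Y(q_F) = (92 - (1/2)q_F).
The leader anticipates this reaction. Substituting into P = 99 - 0.5Q gives P = 53 - (1/4)q_F, so π_F = (53 - (1/4)q_F)q_F - 7q_F.
The leader's first-order condition 46 - (1/2)q_F = 0 yields q_F = 92.
Then q_Y = (92 - (1/2)·92) = 46.
Price P = 99 - (1/2)·138 = 30.
Yarrow's profit: (30 - 7)·46 = 1058.

1058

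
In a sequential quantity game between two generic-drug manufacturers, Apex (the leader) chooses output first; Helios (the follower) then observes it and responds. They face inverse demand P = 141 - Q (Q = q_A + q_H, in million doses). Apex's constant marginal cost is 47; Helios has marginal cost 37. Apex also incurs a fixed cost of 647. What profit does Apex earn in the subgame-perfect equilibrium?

The follower Helios best-responds to any q_A: π_H = (141 - Q)q_H - 37q_H.
∂π_H/∂q_H = 104 - q_A - 2q_H = 0 gives the reaction function q_H = (104 - q_A)/2.
The leader anticipates this reaction. Substituting into P = 141 - Q gives P = 89 - (1/2)q_A, so π_A = (89 - (1/2)q_A)q_A - 47q_A.
Maximising: ∂π_A/∂q_A = 42 - q_A = 0, giving q_A = 42.
Then q_H = (104 - 42)/2 = 31.
Price P = 141 - 73 = 68.
Apex's profit: (68 - 47)·42 - 647 = 235.

235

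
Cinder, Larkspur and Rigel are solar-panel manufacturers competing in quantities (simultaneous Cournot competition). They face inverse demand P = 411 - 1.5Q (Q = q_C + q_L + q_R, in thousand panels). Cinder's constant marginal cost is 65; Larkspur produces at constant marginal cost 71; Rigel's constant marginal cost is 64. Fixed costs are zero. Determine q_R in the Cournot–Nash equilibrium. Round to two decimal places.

Cinder's profit: π_C = (411 - 1.5Q)q_C - (65q_C). Setting ∂π_C/∂q_C = 0: 346 - 3q_C - (3/2)(q_L + q_R) = 0.
Larkspur's profit: π_L = (411 - 1.5Q)q_L - (71q_L). Setting ∂π_L/∂q_L = 0: 340 - 3q_L - (3/2)(q_C + q_R) = 0.
Rigel's profit: π_R = (411 - 1.5Q)q_R - (64q_R). Setting ∂π_R/∂q_R = 0: 347 - 3q_R - (3/2)(q_C + q_L) = 0.
Adding the 3 first-order conditions: 1033 − 6Q = 0, so Q = 1033/6.
Back-substituting: q_C = (346 − 1033/4)/(3/2) = 117/2, q_L = (340 − 1033/4)/(3/2) = 109/2, q_R = (347 − 1033/4)/(3/2) = 355/6.

59.17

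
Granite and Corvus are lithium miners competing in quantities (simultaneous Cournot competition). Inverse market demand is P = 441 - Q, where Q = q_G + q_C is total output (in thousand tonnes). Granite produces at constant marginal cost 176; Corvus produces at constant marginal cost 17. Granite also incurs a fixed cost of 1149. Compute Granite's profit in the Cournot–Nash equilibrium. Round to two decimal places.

Granite's profit: π_G = (441 - Q)q_G - (176q_G). Setting ∂π_G/∂q_G = 0: 265 - 2q_G - (q_C) = 0.
Corvus's profit: π_C = (441 - Q)q_C - (17q_C). Setting ∂π_C/∂q_C = 0: 424 - 2q_C - (q_G) = 0.
Best responses: q_G = (265 - q_C)/2, q_C = (424 - q_G)/2.
Substituting one into the other gives q_G = 106/3 and q_C = 583/3.
Price P = 441 - 689/3 = 634/3.
Granite's profit: (634/3 - 176)·(106/3) - 1149 = 895/9.

99.44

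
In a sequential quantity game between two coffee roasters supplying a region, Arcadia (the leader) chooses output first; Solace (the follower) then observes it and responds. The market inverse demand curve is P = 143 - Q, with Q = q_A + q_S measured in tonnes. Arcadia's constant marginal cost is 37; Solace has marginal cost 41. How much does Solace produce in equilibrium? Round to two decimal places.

The follower Solace best-responds to any q_A: π_S = (143 - Q)q_S - 41q_S.
Follower FOC: 102 - q_A - 2q_S = 0, so q_S(q_A) = (102 - q_A)/2.
Arcadia substitutes q_S(q_A) into its own profit: π_A = q_A(143 - q_A - (102 - q_A)/2) - 37q_A = (92 - (1/2)q_A)q_A - 37q_A.
Maximising: ∂π_A/∂q_A = 55 - q_A = 0, giving q_A = 55.
Then q_S = (102 - 55)/2 = 47/2.

23.50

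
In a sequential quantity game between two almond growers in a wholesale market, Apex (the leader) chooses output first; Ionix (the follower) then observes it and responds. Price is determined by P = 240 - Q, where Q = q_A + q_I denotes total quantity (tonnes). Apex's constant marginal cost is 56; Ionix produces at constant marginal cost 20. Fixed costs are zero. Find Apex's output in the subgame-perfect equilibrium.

74

The follower Ionix best-responds to any q_A: π_I = (240 - Q)q_I - 20q_I.
Setting the follower's marginal profit to zero, 220 - q_A - 2q_I = 0, i.e. q_I = (220 - q_A)/2.
The leader anticipates this reaction. Substituting into P = 240 - Q gives P = 130 - (1/2)q_A, so π_A = (130 - (1/2)q_A)q_A - 56q_A.
The leader's first-order condition 74 - q_A = 0 yields q_A = 74.
Then q_I = (220 - 74)/2 = 73.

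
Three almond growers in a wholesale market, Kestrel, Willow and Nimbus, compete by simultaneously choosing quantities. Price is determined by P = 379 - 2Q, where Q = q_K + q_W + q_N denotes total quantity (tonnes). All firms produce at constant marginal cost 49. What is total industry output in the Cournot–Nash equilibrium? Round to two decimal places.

Each firm earns π_i = (379 - 2Q)q_i - 49q_i.
First-order condition (treating rivals' output as given): 330 - 4q_i - 2·Σ_{j≠i} q_j = 0.
By symmetry each firm produces the same amount; substituting Σ_{j≠i} q_j = 2q_i yields q_i = 330/8 = 165/4.
Total output Q = 165/4 + 165/4 + 165/4 = 495/4.

123.75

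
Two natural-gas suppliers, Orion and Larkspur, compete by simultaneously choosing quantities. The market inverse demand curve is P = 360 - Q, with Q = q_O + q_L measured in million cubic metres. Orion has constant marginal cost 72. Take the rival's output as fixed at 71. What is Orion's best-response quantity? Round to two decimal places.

With the rival's output fixed at 71, Orion's profit is π_O = (360 - 71 - q_O)q_O - (72q_O) = (289 - q_O)q_O - (72q_O).
∂π_O/∂q_O = 217 - 2q_O = 0, so q_O = 217/2.

108.50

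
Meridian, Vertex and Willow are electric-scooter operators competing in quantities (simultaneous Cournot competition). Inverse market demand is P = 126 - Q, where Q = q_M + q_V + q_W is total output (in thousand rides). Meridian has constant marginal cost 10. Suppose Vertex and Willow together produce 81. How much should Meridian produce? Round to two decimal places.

With rivals' combined output fixed at 81, Meridian's profit is π_M = (126 - 81 - q_M)q_M - (10q_M) = (45 - q_M)q_M - (10q_M).
∂π_M/∂q_M = 35 - 2q_M = 0, so q_M = 35/2.

17.50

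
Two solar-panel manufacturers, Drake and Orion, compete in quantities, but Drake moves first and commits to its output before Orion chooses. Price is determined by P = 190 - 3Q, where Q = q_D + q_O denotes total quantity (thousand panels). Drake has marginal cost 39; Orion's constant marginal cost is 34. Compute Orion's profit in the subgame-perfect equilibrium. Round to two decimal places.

574.08

The follower Orion best-responds to any q_D: π_O = (190 - 3Q)q_O - 34q_O.
∂π_O/∂q_O = 156 - 3q_D - 6q_O = 0 gives the reaction function q_O = (156 - 3q_D)/6.
Drake substitutes q_O(q_D) into its own profit: π_D = q_D(190 - 3q_D - (156 - 3q_D)/2) - 39q_D = (112 - (3/2)q_D)q_D - 39q_D.
Leader FOC: 73 - 3q_D = 0, so q_D = 73/3.
Then q_O = (156 - 3·(73/3))/6 = 83/6.
Price P = 190 - 3·(229/6) = 151/2.
Orion's profit: (151/2 - 34)·(83/6) = 574.0833.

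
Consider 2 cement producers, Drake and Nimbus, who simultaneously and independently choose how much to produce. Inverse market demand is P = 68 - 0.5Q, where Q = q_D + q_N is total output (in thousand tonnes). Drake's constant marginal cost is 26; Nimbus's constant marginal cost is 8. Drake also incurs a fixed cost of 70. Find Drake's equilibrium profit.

Drake's profit: π_D = (68 - 0.5Q)q_D - (26q_D). Setting ∂π_D/∂q_D = 0: 42 - q_D - (1/2)(q_N) = 0.
Nimbus's first-order condition: 60 - q_N - (1/2)(q_D) = 0.
So q_D = (42 - (1/2)q_N) and q_N = (60 - (1/2)q_D).
Solving the pair: q_D = 16, q_N = 52.
Price P = 68 - (1/2)·68 = 34.
Drake's profit: (34 - 26)·16 - 70 = 58.

58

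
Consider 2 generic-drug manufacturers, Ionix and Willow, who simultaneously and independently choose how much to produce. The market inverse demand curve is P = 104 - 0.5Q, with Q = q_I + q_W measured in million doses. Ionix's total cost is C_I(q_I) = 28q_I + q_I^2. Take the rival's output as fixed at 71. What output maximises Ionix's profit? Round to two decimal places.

With the rival's output fixed at 71, Ionix's profit is π_I = (104 - (1/2)·71 - (1/2)q_I)q_I - (28q_I + q_I²) = (137/2 - (1/2)q_I)q_I - (28q_I + q_I²).
∂π_I/∂q_I = 81/2 - 3q_I = 0, so q_I = 27/2.

13.50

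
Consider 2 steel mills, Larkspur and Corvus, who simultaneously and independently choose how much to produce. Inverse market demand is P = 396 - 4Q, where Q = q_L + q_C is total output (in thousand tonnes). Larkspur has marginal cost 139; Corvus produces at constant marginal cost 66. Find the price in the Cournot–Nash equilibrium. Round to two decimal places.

Larkspur's profit: π_L = (396 - 4Q)q_L - (139q_L). Setting ∂π_L/∂q_L = 0: 257 - 8q_L - 4(q_C) = 0.
Corvus's profit: π_C = (396 - 4Q)q_C - (66q_C). Setting ∂π_C/∂q_C = 0: 330 - 8q_C - 4(q_L) = 0.
Rearranging gives the reaction functions q_L = (257 - 4q_C)/8 and q_C = (330 - 4q_L)/8.
Solving the pair: q_L = 46/3, q_C = 403/12.
Total output Q = 587/12, so price P = 396 - 4·(587/12) = 601/3.

200.33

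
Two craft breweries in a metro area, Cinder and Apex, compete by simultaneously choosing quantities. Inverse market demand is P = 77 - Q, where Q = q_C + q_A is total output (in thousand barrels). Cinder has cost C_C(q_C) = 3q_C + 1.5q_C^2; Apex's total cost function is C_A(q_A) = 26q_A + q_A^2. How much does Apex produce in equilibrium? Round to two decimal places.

Cinder's profit: π_C = (77 - Q)q_C - (3q_C + (3/2)q_C²). Setting ∂π_C/∂q_C = 0: 74 - 5q_C - (q_A) = 0.
Apex's profit: π_A = (77 - Q)q_A - (26q_A + q_A²). Setting ∂π_A/∂q_A = 0: 51 - 4q_A - (q_C) = 0.
So q_C = (74 - q_A)/5 and q_A = (51 - q_C)/4.
Solving the pair: q_C = 245/19, q_A = 181/19.

9.53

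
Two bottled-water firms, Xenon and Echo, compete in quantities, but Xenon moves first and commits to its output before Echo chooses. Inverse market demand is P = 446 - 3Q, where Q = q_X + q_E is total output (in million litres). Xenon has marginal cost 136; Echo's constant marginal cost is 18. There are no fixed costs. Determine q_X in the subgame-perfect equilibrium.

The follower Echo best-responds to any q_X: π_E = (446 - 3Q)q_E - 18q_E.
∂π_E/∂q_E = 428 - 3q_X - 6q_E = 0 gives the reaction function q_E = (428 - 3q_X)/6.
The leader anticipates this reaction. Substituting into P = 446 - 3Q gives P = 232 - (3/2)q_X, so π_X = (232 - (3/2)q_X)q_X - 136q_X.
Maximising: ∂π_X/∂q_X = 96 - 3q_X = 0, giving q_X = 32.
Then q_E = (428 - 3·32)/6 = 166/3.

32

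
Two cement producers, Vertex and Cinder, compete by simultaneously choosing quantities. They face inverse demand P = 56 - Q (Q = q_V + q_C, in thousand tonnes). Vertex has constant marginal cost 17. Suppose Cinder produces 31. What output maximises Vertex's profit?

With the rival's output fixed at 31, Vertex's profit is π_V = (56 - 31 - q_V)q_V - (17q_V) = (25 - q_V)q_V - (17q_V).
∂π_V/∂q_V = 8 - 2q_V = 0, so q_V = 4.

4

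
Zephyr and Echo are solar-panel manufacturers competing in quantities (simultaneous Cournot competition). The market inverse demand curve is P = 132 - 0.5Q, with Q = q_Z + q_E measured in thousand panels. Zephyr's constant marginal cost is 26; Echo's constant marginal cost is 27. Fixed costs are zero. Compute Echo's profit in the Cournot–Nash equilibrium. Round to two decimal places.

2403.56

Zephyr's profit: π_Z = (132 - 0.5Q)q_Z - (26q_Z). Setting ∂π_Z/∂q_Z = 0: 106 - q_Z - (1/2)(q_E) = 0.
Echo's profit: π_E = (132 - 0.5Q)q_E - (27q_E). Setting ∂π_E/∂q_E = 0: 105 - q_E - (1/2)(q_Z) = 0.
Rearranging gives the reaction functions q_Z = (106 - (1/2)q_E) and q_E = (105 - (1/2)q_Z).
Solving the pair: q_Z = 214/3, q_E = 208/3.
Price P = 132 - (1/2)·(422/3) = 185/3.
Echo's profit: (185/3 - 27)·(208/3) = 2403.5556.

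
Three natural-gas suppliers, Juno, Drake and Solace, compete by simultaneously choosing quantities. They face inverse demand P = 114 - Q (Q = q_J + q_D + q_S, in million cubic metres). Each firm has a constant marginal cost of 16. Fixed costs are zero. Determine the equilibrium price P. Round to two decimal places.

40.50

Each firm earns π_i = (114 - Q)q_i - 16q_i.
Setting ∂π_i/∂q_i = 0 with rivals' quantities fixed: 98 - 2q_i - Σ_{j≠i} q_j = 0.
By symmetry each firm produces the same amount; substituting Σ_{j≠i} q_j = 2q_i yields q_i = 98/4 = 49/2.
Total output Q = 147/2, so price P = 114 - 147/2 = 81/2.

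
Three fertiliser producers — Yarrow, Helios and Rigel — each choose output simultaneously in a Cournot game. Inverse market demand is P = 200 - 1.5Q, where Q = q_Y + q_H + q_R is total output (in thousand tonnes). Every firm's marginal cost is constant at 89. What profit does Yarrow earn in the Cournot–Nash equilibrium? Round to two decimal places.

Each firm earns π_i = (200 - 1.5Q)q_i - 89q_i.
First-order condition (treating rivals' output as given): 111 - 3q_i - (3/2)·Σ_{j≠i} q_j = 0.
With identical firms every q_j equals q_i, so Σ_{j≠i} q_j = 2q_i and 111 = 6q_i, giving q_i = 37/2.
Price P = 200 - (3/2)·(111/2) = 467/4.
Yarrow's profit: (467/4 - 89)·(37/2) = 513.3750.

513.38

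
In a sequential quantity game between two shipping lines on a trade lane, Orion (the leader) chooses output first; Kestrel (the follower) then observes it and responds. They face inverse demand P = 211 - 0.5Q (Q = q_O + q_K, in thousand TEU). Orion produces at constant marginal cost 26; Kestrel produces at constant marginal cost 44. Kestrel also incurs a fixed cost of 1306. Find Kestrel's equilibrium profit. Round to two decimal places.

839.13

Solve by backward induction. Given q_O, the follower Kestrel maximises π_K = (211 - (1/2)q_O - (1/2)q_K)q_K - 44q_K.
Setting the follower's marginal profit to zero, 167 - (1/2)q_O - q_K = 0, i.e. q_K = (167 - (1/2)q_O).
Orion substitutes q_K(q_O) into its own profit: π_O = q_O(211 - (1/2)q_O - (167 - (1/2)q_O)/2) - 26q_O = (255/2 - (1/4)q_O)q_O - 26q_O.
Maximising: ∂π_O/∂q_O = 203/2 - (1/2)q_O = 0, giving q_O = 203.
Then q_K = (167 - (1/2)·203) = 131/2.
Price P = 211 - (1/2)·(537/2) = 307/4.
Kestrel's profit: (307/4 - 44)·(131/2) - 1306 = 839.1250.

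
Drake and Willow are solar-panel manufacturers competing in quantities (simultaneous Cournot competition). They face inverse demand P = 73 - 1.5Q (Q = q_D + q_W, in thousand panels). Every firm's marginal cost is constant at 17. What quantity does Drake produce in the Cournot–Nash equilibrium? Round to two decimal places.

12.44

Each firm earns π_i = (73 - 1.5Q)q_i - 17q_i.
First-order condition (treating rivals' output as given): 56 - 3q_i - (3/2)q_j = 0.
By symmetry each firm produces the same amount; substituting q_j = q_i yields q_i = 56/(9/2) = 112/9.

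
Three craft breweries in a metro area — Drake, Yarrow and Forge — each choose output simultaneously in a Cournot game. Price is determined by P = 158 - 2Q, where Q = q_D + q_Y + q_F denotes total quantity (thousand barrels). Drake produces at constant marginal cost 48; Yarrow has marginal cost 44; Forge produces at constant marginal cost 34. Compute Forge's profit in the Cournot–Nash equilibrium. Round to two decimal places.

Drake's profit: π_D = (158 - 2Q)q_D - (48q_D). Setting ∂π_D/∂q_D = 0: 110 - 4q_D - 2(q_Y + q_F) = 0.
Yarrow's profit: π_Y = (158 - 2Q)q_Y - (44q_Y). Setting ∂π_Y/∂q_Y = 0: 114 - 4q_Y - 2(q_D + q_F) = 0.
Forge's first-order condition: 124 - 4q_F - 2(q_D + q_Y) = 0.
Adding the 3 conditions: 348 − 4Q − 4Q = 0, i.e. Q = 87/2.
Back-substituting: q_D = (110 − 87)/2 = 23/2, q_Y = (114 − 87)/2 = 27/2, q_F = (124 − 87)/2 = 37/2.
Price P = 158 - 2·(87/2) = 71.
Forge's profit: (71 - 34)·(37/2) = 1369/2.

684.50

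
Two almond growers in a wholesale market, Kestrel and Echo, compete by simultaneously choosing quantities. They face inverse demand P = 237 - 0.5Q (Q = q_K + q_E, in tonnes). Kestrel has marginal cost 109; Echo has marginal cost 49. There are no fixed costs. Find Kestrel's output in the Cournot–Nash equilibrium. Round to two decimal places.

45.33

Kestrel's profit: π_K = (237 - 0.5Q)q_K - (109q_K). Setting ∂π_K/∂q_K = 0: 128 - q_K - (1/2)(q_E) = 0.
Echo's profit: π_E = (237 - 0.5Q)q_E - (49q_E). Setting ∂π_E/∂q_E = 0: 188 - q_E - (1/2)(q_K) = 0.
Best responses: q_K = (128 - (1/2)q_E), q_E = (188 - (1/2)q_K).
Substituting one into the other gives q_K = 136/3 and q_E = 496/3.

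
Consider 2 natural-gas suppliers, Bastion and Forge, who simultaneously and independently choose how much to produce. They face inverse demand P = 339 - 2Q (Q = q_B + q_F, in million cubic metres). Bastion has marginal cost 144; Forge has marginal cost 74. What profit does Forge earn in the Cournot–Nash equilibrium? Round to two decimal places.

Bastion's profit: π_B = (339 - 2Q)q_B - (144q_B). Setting ∂π_B/∂q_B = 0: 195 - 4q_B - 2(q_F) = 0.
Forge's profit: π_F = (339 - 2Q)q_F - (74q_F). Setting ∂π_F/∂q_F = 0: 265 - 4q_F - 2(q_B) = 0.
Rearranging gives the reaction functions q_B = (195 - 2q_F)/4 and q_F = (265 - 2q_B)/4.
Substituting one into the other gives q_B = 125/6 and q_F = 335/6.
Price P = 339 - 2·(230/3) = 557/3.
Forge's profit: (557/3 - 74)·(335/6) = 6234.7222.

6234.72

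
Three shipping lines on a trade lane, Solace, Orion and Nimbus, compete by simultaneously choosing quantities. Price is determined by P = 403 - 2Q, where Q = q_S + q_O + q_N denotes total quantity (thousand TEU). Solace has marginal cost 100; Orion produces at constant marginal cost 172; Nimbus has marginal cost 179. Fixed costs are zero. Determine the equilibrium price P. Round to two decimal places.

Solace's profit: π_S = (403 - 2Q)q_S - (100q_S). Setting ∂π_S/∂q_S = 0: 303 - 4q_S - 2(q_O + q_N) = 0.
Orion's profit: π_O = (403 - 2Q)q_O - (172q_O). Setting ∂π_O/∂q_O = 0: 231 - 4q_O - 2(q_S + q_N) = 0.
Nimbus's first-order condition: 224 - 4q_N - 2(q_S + q_O) = 0.
Summing all 3 equations gives 758 − 8Q = 0, hence Q = 379/4.
Back-substituting: q_S = (303 − 379/2)/2 = 227/4, q_O = (231 − 379/2)/2 = 83/4, q_N = (224 − 379/2)/2 = 69/4.
Total output Q = 379/4, so price P = 403 - 2·(379/4) = 427/2.

213.50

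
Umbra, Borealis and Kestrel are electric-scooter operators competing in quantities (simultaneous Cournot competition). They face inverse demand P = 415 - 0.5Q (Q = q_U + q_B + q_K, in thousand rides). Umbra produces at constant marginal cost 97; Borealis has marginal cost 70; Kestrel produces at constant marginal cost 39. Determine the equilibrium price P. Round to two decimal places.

155.25

Umbra's profit: π_U = (415 - 0.5Q)q_U - (97q_U). Setting ∂π_U/∂q_U = 0: 318 - q_U - (1/2)(q_B + q_K) = 0.
Borealis's profit: π_B = (415 - 0.5Q)q_B - (70q_B). Setting ∂π_B/∂q_B = 0: 345 - q_B - (1/2)(q_U + q_K) = 0.
Kestrel's first-order condition: 376 - q_K - (1/2)(q_U + q_B) = 0.
Adding the 3 first-order conditions: 1039 − 2Q = 0, so Q = 1039/2.
Back-substituting: q_U = (318 − 1039/4)/(1/2) = 233/2, q_B = (345 − 1039/4)/(1/2) = 341/2, q_K = (376 − 1039/4)/(1/2) = 465/2.
Total output Q = 1039/2, so price P = 415 - (1/2)·(1039/2) = 621/4.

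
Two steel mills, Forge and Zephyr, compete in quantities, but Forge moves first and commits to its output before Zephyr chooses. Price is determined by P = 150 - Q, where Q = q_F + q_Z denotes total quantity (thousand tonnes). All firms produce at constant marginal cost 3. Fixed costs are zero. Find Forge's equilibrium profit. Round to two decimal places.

2701.13

Solve by backward induction. Given q_F, the follower Zephyr maximises π_Z = (150 - q_F - q_Z)q_Z - 3q_Z.
Setting the follower's marginal profit to zero, 147 - q_F - 2q_Z = 0, i.e. q_Z = (147 - q_F)/2.
Forge substitutes q_Z(q_F) into its own profit: π_F = q_F(150 - q_F - (147 - q_F)/2) - 3q_F = (153/2 - (1/2)q_F)q_F - 3q_F.
Maximising: ∂π_F/∂q_F = 147/2 - q_F = 0, giving q_F = 147/2.
Then q_Z = (147 - 147/2)/2 = 147/4.
Price P = 150 - 441/4 = 159/4.
Forge's profit: (159/4 - 3)·(147/2) = 2701.1250.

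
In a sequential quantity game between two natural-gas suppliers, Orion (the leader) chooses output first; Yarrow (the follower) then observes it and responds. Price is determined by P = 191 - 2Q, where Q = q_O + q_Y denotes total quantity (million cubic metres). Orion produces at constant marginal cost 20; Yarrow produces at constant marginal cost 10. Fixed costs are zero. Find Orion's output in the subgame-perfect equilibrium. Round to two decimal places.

40.25

The follower Yarrow best-responds to any q_O: π_Y = (191 - 2Q)q_Y - 10q_Y.
∂π_Y/∂q_Y = 181 - 2q_O - 4q_Y = 0 gives the reaction function q_Y = (181 - 2q_O)/4.
Orion substitutes q_Y(q_O) into its own profit: π_O = q_O(191 - 2q_O - (181 - 2q_O)/2) - 20q_O = (201/2 - q_O)q_O - 20q_O.
The leader's first-order condition 161/2 - 2q_O = 0 yields q_O = 161/4.
Then q_Y = (181 - 2·(161/4))/4 = 201/8.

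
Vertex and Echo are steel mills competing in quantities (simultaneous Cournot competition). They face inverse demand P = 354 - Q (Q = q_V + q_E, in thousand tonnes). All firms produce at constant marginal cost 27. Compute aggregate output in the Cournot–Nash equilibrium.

218

Each firm earns π_i = (354 - Q)q_i - 27q_i.
Setting ∂π_i/∂q_i = 0 with rivals' quantities fixed: 327 - 2q_i - q_j = 0.
By symmetry each firm produces the same amount; substituting q_j = q_i yields q_i = 327/3 = 109.
Total output Q = 109 + 109 = 218.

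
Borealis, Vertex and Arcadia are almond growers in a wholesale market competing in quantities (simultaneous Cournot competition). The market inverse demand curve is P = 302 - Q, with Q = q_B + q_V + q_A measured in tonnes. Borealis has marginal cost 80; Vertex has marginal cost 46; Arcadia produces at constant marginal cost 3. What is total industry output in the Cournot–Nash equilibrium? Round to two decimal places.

Borealis's profit: π_B = (302 - Q)q_B - (80q_B). Setting ∂π_B/∂q_B = 0: 222 - 2q_B - (q_V + q_A) = 0.
Vertex's profit: π_V = (302 - Q)q_V - (46q_V). Setting ∂π_V/∂q_V = 0: 256 - 2q_V - (q_B + q_A) = 0.
Arcadia's profit: π_A = (302 - Q)q_A - (3q_A). Setting ∂π_A/∂q_A = 0: 299 - 2q_A - (q_B + q_V) = 0.
Summing all 3 equations gives 777 − 4Q = 0, hence Q = 777/4.
Back-substituting: q_B = (222 − 777/4) = 111/4, q_V = (256 − 777/4) = 247/4, q_A = (299 − 777/4) = 419/4.
Total output Q = 111/4 + 247/4 + 419/4 = 777/4.

194.25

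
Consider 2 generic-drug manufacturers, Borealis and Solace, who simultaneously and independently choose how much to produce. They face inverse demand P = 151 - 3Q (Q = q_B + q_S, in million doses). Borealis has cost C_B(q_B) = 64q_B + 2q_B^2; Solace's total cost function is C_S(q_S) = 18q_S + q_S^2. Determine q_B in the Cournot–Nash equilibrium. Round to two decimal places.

Borealis's profit: π_B = (151 - 3Q)q_B - (64q_B + 2q_B²). Setting ∂π_B/∂q_B = 0: 87 - 10q_B - 3(q_S) = 0.
Solace's first-order condition: 133 - 8q_S - 3(q_B) = 0.
Best responses: q_B = (87 - 3q_S)/10, q_S = (133 - 3q_B)/8.
Substituting one into the other gives q_B = 297/71 and q_S = 1069/71.

4.18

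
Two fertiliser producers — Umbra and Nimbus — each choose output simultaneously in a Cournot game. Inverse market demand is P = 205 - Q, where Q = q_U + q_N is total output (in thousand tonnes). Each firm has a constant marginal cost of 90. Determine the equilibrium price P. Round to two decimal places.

A representative firm's profit is π_i = q_i(205 - Q) - 90q_i.
First-order condition (treating rivals' output as given): 115 - 2q_i - q_j = 0.
With identical firms every q_j equals q_i, so q_j = q_i and 115 = 3q_i, giving q_i = 115/3.
Total output Q = 230/3, so price P = 205 - 230/3 = 385/3.

128.33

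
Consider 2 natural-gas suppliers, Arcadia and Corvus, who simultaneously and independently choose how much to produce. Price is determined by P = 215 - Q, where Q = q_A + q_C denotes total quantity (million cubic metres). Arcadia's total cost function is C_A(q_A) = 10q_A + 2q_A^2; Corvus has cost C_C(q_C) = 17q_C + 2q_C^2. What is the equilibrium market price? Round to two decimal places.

157.43

Arcadia's profit: π_A = (215 - Q)q_A - (10q_A + 2q_A²). Setting ∂π_A/∂q_A = 0: 205 - 6q_A - (q_C) = 0.
Corvus's profit: π_C = (215 - Q)q_C - (17q_C + 2q_C²). Setting ∂π_C/∂q_C = 0: 198 - 6q_C - (q_A) = 0.
Best responses: q_A = (205 - q_C)/6, q_C = (198 - q_A)/6.
Solving the pair: q_A = 1032/35, q_C = 983/35.
Total output Q = 403/7, so price P = 215 - 403/7 = 1102/7.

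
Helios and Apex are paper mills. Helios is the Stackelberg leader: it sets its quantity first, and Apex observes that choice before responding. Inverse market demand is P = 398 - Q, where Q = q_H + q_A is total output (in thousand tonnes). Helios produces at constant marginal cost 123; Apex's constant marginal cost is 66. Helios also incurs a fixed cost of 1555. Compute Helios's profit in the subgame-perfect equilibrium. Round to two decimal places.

The follower Apex best-responds to any q_H: π_A = (398 - Q)q_A - 66q_A.
Follower FOC: 332 - q_H - 2q_A = 0, so q_A(q_H) = (332 - q_H)/2.
The leader anticipates this reaction. Substituting into P = 398 - Q gives P = 232 - (1/2)q_H, so π_H = (232 - (1/2)q_H)q_H - 123q_H.
Leader FOC: 109 - q_H = 0, so q_H = 109.
Then q_A = (332 - 109)/2 = 223/2.
Price P = 398 - 441/2 = 355/2.
Helios's profit: (355/2 - 123)·109 - 1555 = 4385.5000.

4385.50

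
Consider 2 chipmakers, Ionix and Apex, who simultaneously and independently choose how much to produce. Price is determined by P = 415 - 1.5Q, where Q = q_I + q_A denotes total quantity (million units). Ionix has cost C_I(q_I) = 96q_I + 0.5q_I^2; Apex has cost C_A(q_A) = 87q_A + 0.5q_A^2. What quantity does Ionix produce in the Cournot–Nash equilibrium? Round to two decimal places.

Ionix's profit: π_I = (415 - 1.5Q)q_I - (96q_I + (1/2)q_I²). Setting ∂π_I/∂q_I = 0: 319 - 4q_I - (3/2)(q_A) = 0.
Apex's first-order condition: 328 - 4q_A - (3/2)(q_I) = 0.
Rearranging gives the reaction functions q_I = (319 - (3/2)q_A)/4 and q_A = (328 - (3/2)q_I)/4.
Solving the pair: q_I = 57.0182, q_A = 60.6182.

57.02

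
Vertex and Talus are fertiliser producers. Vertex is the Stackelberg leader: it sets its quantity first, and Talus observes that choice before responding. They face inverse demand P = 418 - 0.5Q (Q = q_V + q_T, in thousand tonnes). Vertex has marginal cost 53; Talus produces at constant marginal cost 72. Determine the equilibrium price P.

149

The follower Talus best-responds to any q_V: π_T = (418 - 0.5Q)q_T - 72q_T.
Follower FOC: 346 - (1/2)q_V - q_T = 0, so q_T(q_V) = (346 - (1/2)q_V).
The leader anticipates this reaction. Substituting into P = 418 - 0.5Q gives P = 245 - (1/4)q_V, so π_V = (245 - (1/4)q_V)q_V - 53q_V.
The leader's first-order condition 192 - (1/2)q_V = 0 yields q_V = 384.
Then q_T = (346 - (1/2)·384) = 154.
Total output Q = 538, so price P = 418 - (1/2)·538 = 149.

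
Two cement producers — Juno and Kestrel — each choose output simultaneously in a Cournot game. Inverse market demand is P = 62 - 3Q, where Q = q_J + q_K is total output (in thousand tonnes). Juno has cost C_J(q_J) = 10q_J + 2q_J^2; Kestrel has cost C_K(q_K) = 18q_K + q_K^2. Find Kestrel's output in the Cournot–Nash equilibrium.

4

Juno's profit: π_J = (62 - 3Q)q_J - (10q_J + 2q_J²). Setting ∂π_J/∂q_J = 0: 52 - 10q_J - 3(q_K) = 0.
Kestrel's first-order condition: 44 - 8q_K - 3(q_J) = 0.
Rearranging gives the reaction functions q_J = (52 - 3q_K)/10 and q_K = (44 - 3q_J)/8.
Solving the pair: q_J = 4, q_K = 4.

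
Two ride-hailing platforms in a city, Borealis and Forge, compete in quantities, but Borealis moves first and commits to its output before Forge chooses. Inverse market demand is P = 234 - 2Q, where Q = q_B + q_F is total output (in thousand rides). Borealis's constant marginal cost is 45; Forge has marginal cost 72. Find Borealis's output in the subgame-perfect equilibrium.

54

Solve by backward induction. Given q_B, the follower Forge maximises π_F = (234 - 2q_B - 2q_F)q_F - 72q_F.
∂π_F/∂q_F = 162 - 2q_B - 4q_F = 0 gives the reaction function q_F = (162 - 2q_B)/4.
Borealis substitutes q_F(q_B) into its own profit: π_B = q_B(234 - 2q_B - (162 - 2q_B)/2) - 45q_B = (153 - q_B)q_B - 45q_B.
Leader FOC: 108 - 2q_B = 0, so q_B = 54.
Then q_F = (162 - 2·54)/4 = 27/2.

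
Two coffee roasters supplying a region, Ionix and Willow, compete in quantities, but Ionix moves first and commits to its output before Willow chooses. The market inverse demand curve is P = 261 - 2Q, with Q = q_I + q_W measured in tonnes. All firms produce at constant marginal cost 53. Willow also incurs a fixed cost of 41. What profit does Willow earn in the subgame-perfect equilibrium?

1311

The follower Willow best-responds to any q_I: π_W = (261 - 2Q)q_W - 53q_W.
Follower FOC: 208 - 2q_I - 4q_W = 0, so q_W(q_I) = (208 - 2q_I)/4.
The leader anticipates this reaction. Substituting into P = 261 - 2Q gives P = 157 - q_I, so π_I = (157 - q_I)q_I - 53q_I.
Leader FOC: 104 - 2q_I = 0, so q_I = 52.
Then q_W = (208 - 2·52)/4 = 26.
Price P = 261 - 2·78 = 105.
Willow's profit: (105 - 53)·26 - 41 = 1311.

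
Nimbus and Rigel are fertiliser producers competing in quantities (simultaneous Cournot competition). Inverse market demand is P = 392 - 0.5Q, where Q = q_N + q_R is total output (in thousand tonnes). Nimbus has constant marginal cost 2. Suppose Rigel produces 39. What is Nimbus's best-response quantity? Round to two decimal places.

370.50

With the rival's output fixed at 39, Nimbus's profit is π_N = (392 - (1/2)·39 - (1/2)q_N)q_N - (2q_N) = (745/2 - (1/2)q_N)q_N - (2q_N).
∂π_N/∂q_N = 741/2 - q_N = 0, so q_N = 741/2.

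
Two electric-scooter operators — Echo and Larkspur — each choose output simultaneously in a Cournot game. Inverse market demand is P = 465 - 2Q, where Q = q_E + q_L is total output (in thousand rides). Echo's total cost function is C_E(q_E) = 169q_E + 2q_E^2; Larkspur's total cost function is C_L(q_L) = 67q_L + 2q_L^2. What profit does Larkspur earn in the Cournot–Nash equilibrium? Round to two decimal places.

Echo's profit: π_E = (465 - 2Q)q_E - (169q_E + 2q_E²). Setting ∂π_E/∂q_E = 0: 296 - 8q_E - 2(q_L) = 0.
Larkspur's profit: π_L = (465 - 2Q)q_L - (67q_L + 2q_L²). Setting ∂π_L/∂q_L = 0: 398 - 8q_L - 2(q_E) = 0.
Rearranging gives the reaction functions q_E = (296 - 2q_L)/8 and q_L = (398 - 2q_E)/8.
Solving the pair: q_E = 131/5, q_L = 216/5.
Price P = 465 - 2·(347/5) = 1631/5.
Larkspur's profit: (1631/5)·(216/5) - 67·(216/5) - 2(216/5)² = 7464.9600.

7464.96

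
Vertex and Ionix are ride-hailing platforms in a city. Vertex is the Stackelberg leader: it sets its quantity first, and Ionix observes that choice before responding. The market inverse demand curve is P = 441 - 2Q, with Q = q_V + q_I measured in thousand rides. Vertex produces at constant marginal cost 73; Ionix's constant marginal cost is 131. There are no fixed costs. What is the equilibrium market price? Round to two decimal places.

Solve by backward induction. Given q_V, the follower Ionix maximises π_I = (441 - 2q_V - 2q_I)q_I - 131q_I.
Follower FOC: 310 - 2q_V - 4q_I = 0, so q_I(q_V) = (310 - 2q_V)/4.
Vertex substitutes q_I(q_V) into its own profit: π_V = q_V(441 - 2q_V - (310 - 2q_V)/2) - 73q_V = (286 - q_V)q_V - 73q_V.
Maximising: ∂π_V/∂q_V = 213 - 2q_V = 0, giving q_V = 213/2.
Then q_I = (310 - 2·(213/2))/4 = 97/4.
Total output Q = 523/4, so price P = 441 - 2·(523/4) = 359/2.

179.50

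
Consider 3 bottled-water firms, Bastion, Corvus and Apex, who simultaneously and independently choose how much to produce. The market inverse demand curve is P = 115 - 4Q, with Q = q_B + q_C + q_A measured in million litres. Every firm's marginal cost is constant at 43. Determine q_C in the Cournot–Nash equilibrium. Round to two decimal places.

4.50

Each firm earns π_i = (115 - 4Q)q_i - 43q_i.
First-order condition (treating rivals' output as given): 72 - 8q_i - 4·Σ_{j≠i} q_j = 0.
By symmetry each firm produces the same amount; substituting Σ_{j≠i} q_j = 2q_i yields q_i = 72/16 = 9/2.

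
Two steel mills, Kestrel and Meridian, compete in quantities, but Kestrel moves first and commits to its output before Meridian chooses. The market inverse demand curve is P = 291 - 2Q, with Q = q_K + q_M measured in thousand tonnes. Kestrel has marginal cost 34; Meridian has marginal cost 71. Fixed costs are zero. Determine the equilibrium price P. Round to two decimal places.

Solve by backward induction. Given q_K, the follower Meridian maximises π_M = (291 - 2q_K - 2q_M)q_M - 71q_M.
Follower FOC: 220 - 2q_K - 4q_M = 0, so q_M(q_K) = (220 - 2q_K)/4.
Kestrel substitutes q_M(q_K) into its own profit: π_K = q_K(291 - 2q_K - (220 - 2q_K)/2) - 34q_K = (181 - q_K)q_K - 34q_K.
The leader's first-order condition 147 - 2q_K = 0 yields q_K = 147/2.
Then q_M = (220 - 2·(147/2))/4 = 73/4.
Total output Q = 367/4, so price P = 291 - 2·(367/4) = 215/2.

107.50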